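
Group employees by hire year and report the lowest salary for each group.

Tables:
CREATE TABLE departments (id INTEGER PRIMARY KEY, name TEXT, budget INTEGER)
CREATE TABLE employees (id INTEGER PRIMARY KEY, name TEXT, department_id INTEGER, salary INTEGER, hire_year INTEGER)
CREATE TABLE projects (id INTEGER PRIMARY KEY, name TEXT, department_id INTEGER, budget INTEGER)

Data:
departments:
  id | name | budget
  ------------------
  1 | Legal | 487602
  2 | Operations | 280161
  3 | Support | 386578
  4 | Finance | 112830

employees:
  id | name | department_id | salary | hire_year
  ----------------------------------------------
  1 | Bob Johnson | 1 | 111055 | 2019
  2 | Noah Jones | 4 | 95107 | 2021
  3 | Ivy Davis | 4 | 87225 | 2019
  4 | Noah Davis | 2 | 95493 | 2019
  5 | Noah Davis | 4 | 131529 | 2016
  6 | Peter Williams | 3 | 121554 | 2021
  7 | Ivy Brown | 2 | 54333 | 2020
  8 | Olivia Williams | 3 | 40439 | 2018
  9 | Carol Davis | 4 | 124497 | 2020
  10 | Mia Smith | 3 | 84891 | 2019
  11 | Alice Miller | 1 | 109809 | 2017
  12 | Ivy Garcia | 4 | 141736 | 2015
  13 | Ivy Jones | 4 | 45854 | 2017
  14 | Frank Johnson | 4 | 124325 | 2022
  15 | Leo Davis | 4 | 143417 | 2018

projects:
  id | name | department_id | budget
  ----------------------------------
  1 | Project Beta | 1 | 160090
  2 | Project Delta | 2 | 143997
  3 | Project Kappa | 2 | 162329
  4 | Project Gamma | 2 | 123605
SELECT hire_year, MIN(salary) AS min_salary FROM employees GROUP BY hire_year

Execution result:
hire_year | min_salary
2015 | 141736
2016 | 131529
2017 | 45854
2018 | 40439
2019 | 84891
2020 | 54333
2021 | 95107
2022 | 124325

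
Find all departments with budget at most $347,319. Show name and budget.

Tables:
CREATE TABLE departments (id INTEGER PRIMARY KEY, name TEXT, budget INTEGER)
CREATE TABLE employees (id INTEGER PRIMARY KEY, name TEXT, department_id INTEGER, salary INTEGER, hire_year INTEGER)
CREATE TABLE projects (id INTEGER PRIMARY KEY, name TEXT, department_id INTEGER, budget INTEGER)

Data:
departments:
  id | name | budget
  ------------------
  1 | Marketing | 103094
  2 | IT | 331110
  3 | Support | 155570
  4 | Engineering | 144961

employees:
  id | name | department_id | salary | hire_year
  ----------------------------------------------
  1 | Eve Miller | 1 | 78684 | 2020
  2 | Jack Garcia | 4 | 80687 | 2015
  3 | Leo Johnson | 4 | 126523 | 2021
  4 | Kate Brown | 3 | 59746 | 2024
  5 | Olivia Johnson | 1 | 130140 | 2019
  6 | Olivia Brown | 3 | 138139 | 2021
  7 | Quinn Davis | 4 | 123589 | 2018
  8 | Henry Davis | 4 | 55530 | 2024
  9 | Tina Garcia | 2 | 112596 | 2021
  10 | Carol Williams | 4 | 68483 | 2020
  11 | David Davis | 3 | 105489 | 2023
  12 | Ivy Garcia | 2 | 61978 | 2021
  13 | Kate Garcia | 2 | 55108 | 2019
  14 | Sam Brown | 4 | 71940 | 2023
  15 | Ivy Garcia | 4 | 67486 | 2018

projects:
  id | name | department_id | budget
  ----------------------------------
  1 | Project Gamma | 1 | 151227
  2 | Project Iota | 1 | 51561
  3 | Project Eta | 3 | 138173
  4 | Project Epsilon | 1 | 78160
SELECT name, budget FROM departments WHERE budget <= 347319

Execution result:
name | budget
Marketing | 103094
IT | 331110
Support | 155570
Engineering | 144961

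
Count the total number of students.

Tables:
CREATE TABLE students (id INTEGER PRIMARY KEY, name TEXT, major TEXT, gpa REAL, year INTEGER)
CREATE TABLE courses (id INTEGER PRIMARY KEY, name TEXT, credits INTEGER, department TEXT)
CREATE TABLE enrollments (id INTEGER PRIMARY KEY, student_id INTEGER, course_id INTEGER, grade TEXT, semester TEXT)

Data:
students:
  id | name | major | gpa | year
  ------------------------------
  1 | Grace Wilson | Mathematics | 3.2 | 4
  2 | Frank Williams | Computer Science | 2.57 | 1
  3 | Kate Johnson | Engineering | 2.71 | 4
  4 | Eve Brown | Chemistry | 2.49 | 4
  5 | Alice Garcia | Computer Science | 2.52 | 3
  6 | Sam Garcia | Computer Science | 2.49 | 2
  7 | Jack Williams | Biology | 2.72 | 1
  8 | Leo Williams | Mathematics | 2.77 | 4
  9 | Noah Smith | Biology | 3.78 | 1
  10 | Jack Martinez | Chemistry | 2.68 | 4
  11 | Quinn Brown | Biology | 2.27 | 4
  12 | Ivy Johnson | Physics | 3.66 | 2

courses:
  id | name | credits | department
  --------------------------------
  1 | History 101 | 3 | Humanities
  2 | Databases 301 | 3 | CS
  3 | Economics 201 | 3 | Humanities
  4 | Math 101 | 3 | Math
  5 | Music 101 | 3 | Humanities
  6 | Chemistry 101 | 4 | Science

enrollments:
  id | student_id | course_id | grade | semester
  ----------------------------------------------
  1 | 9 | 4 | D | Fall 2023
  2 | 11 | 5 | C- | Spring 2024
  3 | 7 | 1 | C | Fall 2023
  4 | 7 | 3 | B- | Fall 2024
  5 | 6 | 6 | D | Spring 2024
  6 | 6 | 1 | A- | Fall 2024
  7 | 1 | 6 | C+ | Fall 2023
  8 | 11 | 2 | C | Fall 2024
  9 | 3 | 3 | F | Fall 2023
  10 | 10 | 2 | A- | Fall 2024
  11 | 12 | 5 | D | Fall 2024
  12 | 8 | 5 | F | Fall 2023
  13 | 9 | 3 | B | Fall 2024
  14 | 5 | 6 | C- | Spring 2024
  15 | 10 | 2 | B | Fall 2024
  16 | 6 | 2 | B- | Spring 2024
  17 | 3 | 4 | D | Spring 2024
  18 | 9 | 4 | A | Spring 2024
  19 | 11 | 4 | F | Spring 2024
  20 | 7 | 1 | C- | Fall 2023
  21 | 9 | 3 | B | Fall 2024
SELECT COUNT(*) FROM students

Execution result:
12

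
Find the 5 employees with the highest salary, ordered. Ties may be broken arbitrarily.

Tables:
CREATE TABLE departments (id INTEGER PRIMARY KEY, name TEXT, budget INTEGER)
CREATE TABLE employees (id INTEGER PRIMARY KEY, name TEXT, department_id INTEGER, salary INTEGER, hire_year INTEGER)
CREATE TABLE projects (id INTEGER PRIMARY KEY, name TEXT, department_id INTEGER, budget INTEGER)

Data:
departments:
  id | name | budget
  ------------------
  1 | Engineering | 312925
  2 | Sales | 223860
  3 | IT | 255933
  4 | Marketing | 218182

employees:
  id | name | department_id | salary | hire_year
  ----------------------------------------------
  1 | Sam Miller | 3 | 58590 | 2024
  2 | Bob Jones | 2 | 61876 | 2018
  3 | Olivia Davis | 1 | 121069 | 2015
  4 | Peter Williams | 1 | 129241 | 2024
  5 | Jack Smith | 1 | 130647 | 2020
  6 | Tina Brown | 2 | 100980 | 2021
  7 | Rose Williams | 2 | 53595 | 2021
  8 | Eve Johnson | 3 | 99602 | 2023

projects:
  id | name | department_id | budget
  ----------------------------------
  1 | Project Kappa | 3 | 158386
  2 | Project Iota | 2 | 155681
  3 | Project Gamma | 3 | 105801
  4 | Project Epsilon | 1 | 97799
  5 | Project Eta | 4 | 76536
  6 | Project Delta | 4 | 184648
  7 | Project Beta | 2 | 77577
SELECT name, salary FROM employees ORDER BY salary DESC LIMIT 5

Execution result:
name | salary
Jack Smith | 130647
Peter Williams | 129241
Olivia Davis | 121069
Tina Brown | 100980
Eve Johnson | 99602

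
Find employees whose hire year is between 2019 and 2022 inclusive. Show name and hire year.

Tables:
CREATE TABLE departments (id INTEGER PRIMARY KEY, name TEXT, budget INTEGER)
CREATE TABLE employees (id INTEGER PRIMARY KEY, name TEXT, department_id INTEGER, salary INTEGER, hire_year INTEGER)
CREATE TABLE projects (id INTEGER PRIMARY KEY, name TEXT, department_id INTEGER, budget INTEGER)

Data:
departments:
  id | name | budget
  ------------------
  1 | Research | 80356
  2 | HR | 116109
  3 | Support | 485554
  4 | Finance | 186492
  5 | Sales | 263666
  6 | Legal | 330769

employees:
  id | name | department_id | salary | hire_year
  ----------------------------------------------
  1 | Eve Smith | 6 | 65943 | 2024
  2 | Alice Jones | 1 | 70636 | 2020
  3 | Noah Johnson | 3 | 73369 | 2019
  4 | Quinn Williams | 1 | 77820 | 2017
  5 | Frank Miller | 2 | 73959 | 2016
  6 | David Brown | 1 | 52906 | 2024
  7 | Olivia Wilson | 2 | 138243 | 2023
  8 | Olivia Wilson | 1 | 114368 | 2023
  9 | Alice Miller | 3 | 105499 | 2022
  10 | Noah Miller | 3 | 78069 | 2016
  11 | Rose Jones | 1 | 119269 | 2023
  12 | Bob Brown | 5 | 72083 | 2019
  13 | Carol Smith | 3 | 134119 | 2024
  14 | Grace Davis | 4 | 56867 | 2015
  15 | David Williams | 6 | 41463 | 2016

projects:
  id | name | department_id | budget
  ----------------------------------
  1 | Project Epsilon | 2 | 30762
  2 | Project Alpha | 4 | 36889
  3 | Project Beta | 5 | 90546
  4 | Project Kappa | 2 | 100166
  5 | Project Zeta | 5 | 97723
SELECT name, hire_year FROM employees WHERE hire_year BETWEEN 2019 AND 2022

Execution result:
name | hire_year
Alice Jones | 2020
Noah Johnson | 2019
Alice Miller | 2022
Bob Brown | 2019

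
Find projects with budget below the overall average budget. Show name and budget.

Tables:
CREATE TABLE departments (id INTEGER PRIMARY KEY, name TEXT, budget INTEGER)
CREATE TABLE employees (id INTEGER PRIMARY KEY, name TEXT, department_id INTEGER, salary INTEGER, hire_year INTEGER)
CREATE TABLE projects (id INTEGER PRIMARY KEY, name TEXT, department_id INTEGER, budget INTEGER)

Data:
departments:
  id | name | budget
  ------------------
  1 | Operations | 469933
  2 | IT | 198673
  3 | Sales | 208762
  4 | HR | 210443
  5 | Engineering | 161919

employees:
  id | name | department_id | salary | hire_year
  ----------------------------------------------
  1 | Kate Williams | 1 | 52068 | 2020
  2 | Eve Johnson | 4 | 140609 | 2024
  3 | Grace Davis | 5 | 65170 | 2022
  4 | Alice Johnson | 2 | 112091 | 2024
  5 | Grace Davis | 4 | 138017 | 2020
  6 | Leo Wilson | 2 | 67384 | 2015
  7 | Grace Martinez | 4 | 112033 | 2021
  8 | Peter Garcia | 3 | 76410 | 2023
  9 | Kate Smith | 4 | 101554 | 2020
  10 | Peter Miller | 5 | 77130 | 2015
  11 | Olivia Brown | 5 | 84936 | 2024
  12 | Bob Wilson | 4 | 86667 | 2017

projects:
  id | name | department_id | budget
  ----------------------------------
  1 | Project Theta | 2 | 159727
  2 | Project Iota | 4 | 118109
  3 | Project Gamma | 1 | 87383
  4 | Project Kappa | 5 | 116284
SELECT name, budget FROM projects WHERE budget < (SELECT AVG(budget) FROM projects)

Execution result:
name | budget
Project Iota | 118109
Project Gamma | 87383
Project Kappa | 116284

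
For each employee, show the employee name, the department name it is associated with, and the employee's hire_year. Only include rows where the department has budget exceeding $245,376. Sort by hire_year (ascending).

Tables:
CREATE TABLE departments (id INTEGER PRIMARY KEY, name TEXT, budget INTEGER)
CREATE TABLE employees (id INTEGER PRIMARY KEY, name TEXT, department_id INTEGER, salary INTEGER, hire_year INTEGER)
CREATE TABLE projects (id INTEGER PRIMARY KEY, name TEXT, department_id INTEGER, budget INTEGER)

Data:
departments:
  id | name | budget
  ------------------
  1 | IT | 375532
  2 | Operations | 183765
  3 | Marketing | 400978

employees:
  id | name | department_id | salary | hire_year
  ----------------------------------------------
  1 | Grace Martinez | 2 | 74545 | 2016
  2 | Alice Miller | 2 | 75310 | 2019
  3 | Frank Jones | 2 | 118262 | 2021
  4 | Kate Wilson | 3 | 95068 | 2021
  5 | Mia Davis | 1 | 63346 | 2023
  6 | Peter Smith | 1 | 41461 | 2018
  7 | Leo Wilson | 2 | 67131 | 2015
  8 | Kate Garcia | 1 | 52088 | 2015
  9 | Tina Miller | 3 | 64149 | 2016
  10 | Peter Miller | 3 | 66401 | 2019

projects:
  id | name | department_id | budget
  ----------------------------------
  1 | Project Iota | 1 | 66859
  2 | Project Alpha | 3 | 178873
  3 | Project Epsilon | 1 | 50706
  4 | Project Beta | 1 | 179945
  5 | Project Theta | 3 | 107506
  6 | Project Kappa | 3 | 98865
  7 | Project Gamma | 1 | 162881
SELECT c.name, p.name AS department, c.hire_year FROM employees c JOIN departments p ON c.department_id = p.id WHERE p.budget > 245376 ORDER BY c.hire_year ASC

Execution result:
name | department | hire_year
Kate Garcia | IT | 2015
Tina Miller | Marketing | 2016
Peter Smith | IT | 2018
Peter Miller | Marketing | 2019
Kate Wilson | Marketing | 2021
Mia Davis | IT | 2023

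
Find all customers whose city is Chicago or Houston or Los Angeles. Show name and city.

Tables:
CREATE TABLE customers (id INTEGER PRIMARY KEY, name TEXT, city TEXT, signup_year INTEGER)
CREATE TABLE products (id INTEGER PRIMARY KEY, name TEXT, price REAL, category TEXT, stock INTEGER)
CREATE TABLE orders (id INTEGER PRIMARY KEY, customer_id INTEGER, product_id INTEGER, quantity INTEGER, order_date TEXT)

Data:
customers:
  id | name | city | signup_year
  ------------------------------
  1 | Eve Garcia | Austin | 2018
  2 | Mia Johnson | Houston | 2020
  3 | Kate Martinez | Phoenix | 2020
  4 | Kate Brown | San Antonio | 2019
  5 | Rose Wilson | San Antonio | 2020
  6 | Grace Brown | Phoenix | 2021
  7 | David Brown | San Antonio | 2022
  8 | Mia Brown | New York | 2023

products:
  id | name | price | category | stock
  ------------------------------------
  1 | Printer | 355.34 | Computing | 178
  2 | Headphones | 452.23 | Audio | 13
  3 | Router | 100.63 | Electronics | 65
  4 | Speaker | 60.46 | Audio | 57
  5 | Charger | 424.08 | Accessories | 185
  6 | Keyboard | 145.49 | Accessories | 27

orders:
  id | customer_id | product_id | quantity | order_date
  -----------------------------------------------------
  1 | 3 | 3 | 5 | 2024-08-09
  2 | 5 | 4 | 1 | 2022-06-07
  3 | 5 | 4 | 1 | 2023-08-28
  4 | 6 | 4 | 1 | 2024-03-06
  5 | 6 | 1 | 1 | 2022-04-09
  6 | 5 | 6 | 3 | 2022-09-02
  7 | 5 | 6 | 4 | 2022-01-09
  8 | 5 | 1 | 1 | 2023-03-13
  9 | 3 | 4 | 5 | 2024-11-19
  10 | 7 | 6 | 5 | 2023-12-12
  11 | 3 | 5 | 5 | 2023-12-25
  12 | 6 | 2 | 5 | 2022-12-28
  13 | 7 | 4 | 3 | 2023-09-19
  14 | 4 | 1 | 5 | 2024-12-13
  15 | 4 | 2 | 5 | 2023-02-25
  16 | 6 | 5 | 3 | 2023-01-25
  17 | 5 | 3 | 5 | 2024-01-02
SELECT name, city FROM customers WHERE city IN ('Chicago', 'Houston', 'Los Angeles')

Execution result:
name | city
Mia Johnson | Houston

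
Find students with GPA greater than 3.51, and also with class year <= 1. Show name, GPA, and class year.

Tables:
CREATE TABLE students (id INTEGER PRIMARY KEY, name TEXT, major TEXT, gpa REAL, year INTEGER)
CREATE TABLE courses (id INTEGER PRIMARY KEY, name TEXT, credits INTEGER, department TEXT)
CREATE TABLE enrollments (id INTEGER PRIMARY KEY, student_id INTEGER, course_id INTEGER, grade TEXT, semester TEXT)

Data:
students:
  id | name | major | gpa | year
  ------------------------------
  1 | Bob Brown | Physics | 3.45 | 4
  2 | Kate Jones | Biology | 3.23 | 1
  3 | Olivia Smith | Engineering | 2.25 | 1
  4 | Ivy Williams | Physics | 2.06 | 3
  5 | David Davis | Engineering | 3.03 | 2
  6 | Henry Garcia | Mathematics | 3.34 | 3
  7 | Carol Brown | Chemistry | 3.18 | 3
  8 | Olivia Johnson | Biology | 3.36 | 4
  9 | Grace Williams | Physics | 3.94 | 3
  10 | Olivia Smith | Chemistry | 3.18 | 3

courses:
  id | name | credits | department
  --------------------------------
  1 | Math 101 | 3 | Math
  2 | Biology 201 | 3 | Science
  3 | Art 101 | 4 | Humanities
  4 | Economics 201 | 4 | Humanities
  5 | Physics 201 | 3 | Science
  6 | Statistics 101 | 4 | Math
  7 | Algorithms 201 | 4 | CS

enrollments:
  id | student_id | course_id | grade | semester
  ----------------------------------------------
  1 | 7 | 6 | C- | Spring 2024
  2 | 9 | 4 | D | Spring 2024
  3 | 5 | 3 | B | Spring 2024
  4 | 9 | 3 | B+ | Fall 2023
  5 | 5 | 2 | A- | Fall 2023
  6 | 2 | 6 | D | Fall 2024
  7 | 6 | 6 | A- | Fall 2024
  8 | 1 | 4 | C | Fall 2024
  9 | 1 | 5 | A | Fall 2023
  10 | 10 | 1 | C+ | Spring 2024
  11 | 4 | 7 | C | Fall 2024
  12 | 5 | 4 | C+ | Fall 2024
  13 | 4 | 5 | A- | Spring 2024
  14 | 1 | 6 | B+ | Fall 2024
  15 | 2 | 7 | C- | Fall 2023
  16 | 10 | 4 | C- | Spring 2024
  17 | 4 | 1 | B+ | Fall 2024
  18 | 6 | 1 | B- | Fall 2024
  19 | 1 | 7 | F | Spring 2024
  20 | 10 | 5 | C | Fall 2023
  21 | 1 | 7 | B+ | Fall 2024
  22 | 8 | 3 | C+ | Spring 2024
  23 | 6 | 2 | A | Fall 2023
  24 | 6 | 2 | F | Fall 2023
SELECT name, gpa, year FROM students WHERE gpa > 3.51 AND year <= 1

Execution result:
(no rows)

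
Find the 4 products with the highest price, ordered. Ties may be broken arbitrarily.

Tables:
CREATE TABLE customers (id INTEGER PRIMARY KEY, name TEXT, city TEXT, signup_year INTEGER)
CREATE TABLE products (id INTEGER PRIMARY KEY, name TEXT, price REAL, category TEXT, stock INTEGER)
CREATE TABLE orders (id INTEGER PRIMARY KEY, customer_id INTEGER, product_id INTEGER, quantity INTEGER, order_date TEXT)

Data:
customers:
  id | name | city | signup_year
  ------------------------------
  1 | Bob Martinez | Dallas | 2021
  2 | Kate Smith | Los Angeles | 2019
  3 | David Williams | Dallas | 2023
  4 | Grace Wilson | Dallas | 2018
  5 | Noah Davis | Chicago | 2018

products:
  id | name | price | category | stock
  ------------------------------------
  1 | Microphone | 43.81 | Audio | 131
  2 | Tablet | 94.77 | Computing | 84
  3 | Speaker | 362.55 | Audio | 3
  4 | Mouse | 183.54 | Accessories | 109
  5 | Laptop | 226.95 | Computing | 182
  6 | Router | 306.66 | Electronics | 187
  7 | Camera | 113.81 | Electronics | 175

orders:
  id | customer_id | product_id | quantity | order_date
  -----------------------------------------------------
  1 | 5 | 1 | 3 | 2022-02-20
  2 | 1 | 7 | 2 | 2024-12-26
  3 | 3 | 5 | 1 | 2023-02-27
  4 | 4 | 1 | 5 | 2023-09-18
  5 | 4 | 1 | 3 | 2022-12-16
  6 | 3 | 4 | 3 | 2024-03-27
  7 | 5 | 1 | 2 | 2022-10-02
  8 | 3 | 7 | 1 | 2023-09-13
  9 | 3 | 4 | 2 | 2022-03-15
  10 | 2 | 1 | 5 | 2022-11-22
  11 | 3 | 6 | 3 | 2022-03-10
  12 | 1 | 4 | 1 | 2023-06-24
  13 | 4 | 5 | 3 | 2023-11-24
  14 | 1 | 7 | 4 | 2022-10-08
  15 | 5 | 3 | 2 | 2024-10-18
SELECT name, price FROM products ORDER BY price DESC LIMIT 4

Execution result:
name | price
Speaker | 362.55
Router | 306.66
Laptop | 226.95
Mouse | 183.54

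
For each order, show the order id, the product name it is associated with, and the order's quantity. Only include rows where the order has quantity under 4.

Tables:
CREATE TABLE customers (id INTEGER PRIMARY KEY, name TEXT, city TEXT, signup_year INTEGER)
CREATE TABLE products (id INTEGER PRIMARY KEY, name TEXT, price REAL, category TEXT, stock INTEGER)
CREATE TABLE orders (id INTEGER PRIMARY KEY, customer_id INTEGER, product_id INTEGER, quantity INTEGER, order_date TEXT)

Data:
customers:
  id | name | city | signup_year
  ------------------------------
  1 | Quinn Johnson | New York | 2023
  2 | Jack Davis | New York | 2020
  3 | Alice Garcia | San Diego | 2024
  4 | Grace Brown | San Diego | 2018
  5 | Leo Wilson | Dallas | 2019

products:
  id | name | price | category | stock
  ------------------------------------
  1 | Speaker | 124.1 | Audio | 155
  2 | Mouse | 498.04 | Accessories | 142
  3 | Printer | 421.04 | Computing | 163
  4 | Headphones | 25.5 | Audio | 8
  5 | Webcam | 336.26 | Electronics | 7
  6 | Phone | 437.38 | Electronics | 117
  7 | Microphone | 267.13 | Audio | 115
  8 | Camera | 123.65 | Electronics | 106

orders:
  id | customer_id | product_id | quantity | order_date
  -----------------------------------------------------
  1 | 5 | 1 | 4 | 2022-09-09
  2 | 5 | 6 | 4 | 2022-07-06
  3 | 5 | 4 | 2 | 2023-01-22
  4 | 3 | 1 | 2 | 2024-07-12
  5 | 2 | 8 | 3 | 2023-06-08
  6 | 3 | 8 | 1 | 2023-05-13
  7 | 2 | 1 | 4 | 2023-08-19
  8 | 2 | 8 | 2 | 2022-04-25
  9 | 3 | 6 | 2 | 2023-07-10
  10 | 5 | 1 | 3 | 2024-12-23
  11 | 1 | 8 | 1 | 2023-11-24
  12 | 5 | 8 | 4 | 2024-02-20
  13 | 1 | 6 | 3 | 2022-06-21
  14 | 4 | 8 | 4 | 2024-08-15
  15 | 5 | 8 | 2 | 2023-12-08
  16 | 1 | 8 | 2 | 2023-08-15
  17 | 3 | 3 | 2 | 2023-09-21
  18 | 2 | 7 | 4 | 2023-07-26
SELECT c.id, p.name AS product, c.quantity FROM orders c JOIN products p ON c.product_id = p.id WHERE c.quantity < 4

Execution result:
id | product | quantity
3 | Headphones | 2
4 | Speaker | 2
5 | Camera | 3
6 | Camera | 1
8 | Camera | 2
9 | Phone | 2
10 | Speaker | 3
11 | Camera | 1
13 | Phone | 3
15 | Camera | 2
16 | Camera | 2
17 | Printer | 2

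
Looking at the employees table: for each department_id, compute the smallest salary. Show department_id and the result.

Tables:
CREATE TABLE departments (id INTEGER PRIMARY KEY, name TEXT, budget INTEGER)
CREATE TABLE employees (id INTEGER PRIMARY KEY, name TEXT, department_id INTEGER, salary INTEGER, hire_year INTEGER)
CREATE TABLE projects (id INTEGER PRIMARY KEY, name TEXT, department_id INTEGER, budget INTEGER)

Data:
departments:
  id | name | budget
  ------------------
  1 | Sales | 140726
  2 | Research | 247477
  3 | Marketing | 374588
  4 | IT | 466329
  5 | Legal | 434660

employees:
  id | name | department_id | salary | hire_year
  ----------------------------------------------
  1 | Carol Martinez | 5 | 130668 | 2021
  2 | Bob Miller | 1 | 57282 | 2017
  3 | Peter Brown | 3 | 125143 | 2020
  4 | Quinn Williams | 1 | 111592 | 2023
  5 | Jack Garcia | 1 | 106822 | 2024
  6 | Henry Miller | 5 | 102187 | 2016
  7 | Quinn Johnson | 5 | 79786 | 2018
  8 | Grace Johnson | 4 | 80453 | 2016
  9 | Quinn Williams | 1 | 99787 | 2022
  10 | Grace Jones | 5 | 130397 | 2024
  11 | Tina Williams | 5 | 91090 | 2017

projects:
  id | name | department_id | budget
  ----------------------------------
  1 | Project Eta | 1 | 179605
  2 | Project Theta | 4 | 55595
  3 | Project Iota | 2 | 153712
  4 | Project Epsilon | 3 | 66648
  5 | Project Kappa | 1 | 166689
SELECT department_id, MIN(salary) AS min_salary FROM employees GROUP BY department_id

Execution result:
department_id | min_salary
1 | 57282
3 | 125143
4 | 80453
5 | 79786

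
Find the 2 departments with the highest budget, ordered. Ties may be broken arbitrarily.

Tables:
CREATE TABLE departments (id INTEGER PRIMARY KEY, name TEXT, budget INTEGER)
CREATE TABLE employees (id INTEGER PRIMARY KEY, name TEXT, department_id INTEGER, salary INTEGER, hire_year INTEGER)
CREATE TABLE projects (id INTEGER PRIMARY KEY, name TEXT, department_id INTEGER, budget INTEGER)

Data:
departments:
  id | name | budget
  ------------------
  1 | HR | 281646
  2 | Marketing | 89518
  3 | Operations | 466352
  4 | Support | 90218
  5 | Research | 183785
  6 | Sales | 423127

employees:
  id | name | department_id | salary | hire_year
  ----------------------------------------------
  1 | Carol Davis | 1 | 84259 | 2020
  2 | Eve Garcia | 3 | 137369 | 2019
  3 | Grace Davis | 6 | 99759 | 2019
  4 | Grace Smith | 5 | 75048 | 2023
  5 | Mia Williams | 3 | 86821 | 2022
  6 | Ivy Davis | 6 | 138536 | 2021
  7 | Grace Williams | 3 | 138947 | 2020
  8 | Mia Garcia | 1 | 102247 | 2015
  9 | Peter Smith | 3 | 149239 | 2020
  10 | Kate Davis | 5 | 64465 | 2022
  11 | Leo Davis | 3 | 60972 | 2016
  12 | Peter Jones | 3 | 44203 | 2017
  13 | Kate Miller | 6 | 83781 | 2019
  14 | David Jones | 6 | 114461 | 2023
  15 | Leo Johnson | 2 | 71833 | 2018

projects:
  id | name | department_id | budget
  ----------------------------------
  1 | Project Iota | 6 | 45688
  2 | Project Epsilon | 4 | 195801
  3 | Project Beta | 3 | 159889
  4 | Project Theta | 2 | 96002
SELECT name, budget FROM departments ORDER BY budget DESC LIMIT 2

Execution result:
name | budget
Operations | 466352
Sales | 423127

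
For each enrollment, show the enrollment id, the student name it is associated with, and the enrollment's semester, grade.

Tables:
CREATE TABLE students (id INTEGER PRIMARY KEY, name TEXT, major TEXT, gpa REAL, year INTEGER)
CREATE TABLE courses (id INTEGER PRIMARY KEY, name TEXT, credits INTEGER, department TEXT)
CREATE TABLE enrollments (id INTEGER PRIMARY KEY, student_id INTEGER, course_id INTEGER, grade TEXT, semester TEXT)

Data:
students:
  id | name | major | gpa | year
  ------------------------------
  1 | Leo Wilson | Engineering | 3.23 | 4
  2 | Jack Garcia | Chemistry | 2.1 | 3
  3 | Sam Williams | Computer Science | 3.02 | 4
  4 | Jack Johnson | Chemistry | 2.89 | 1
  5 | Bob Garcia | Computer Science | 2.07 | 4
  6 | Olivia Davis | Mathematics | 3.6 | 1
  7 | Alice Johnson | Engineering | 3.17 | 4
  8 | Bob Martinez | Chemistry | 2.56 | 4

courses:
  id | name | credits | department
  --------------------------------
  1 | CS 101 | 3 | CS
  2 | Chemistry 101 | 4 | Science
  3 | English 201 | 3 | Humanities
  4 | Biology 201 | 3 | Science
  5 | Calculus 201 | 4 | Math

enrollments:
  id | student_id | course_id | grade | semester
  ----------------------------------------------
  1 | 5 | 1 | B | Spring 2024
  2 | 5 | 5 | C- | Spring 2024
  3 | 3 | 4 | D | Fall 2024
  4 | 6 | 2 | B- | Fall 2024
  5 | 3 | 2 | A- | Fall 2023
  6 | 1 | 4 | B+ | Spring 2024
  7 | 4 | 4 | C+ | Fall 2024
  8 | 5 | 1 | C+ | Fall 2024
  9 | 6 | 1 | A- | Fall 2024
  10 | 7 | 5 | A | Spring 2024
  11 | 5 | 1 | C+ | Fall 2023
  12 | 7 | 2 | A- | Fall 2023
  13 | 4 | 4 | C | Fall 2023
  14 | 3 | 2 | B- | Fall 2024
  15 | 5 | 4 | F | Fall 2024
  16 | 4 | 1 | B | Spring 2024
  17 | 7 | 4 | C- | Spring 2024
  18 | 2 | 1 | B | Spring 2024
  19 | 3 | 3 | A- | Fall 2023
SELECT c.id, p.name AS student, c.semester, c.grade FROM enrollments c JOIN students p ON c.student_id = p.id

Execution result:
id | student | semester | grade
1 | Bob Garcia | Spring 2024 | B
2 | Bob Garcia | Spring 2024 | C-
3 | Sam Williams | Fall 2024 | D
4 | Olivia Davis | Fall 2024 | B-
5 | Sam Williams | Fall 2023 | A-
6 | Leo Wilson | Spring 2024 | B+
7 | Jack Johnson | Fall 2024 | C+
8 | Bob Garcia | Fall 2024 | C+
9 | Olivia Davis | Fall 2024 | A-
10 | Alice Johnson | Spring 2024 | A
11 | Bob Garcia | Fall 2023 | C+
12 | Alice Johnson | Fall 2023 | A-
13 | Jack Johnson | Fall 2023 | C
14 | Sam Williams | Fall 2024 | B-
15 | Bob Garcia | Fall 2024 | F
16 | Jack Johnson | Spring 2024 | B
17 | Alice Johnson | Spring 2024 | C-
18 | Jack Garcia | Spring 2024 | B
19 | Sam Williams | Fall 2023 | A-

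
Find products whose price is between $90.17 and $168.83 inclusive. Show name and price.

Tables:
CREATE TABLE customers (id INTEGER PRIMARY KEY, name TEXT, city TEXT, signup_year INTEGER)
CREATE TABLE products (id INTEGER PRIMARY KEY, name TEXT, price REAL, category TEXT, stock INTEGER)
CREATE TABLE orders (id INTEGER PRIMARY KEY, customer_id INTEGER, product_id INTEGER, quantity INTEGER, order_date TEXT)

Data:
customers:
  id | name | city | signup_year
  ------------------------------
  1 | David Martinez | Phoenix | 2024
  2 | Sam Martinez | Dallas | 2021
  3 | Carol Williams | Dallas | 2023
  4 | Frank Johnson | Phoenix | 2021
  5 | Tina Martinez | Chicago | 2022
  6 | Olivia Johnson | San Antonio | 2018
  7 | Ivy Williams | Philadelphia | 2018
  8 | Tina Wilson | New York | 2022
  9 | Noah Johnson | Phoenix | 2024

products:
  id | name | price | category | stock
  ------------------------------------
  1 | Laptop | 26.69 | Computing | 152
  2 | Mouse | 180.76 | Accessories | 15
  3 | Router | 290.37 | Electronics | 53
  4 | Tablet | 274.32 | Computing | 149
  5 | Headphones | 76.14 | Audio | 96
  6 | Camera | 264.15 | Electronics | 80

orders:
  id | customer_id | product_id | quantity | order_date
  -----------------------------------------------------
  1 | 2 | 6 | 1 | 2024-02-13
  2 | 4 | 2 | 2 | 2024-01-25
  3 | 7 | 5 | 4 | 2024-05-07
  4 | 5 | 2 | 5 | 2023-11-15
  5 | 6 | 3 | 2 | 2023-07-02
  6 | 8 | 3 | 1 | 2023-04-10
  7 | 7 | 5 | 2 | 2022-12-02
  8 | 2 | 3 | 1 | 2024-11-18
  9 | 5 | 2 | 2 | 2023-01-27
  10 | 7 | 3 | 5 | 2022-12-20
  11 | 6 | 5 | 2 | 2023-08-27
SELECT name, price FROM products WHERE price BETWEEN 90.17 AND 168.83

Execution result:
(no rows)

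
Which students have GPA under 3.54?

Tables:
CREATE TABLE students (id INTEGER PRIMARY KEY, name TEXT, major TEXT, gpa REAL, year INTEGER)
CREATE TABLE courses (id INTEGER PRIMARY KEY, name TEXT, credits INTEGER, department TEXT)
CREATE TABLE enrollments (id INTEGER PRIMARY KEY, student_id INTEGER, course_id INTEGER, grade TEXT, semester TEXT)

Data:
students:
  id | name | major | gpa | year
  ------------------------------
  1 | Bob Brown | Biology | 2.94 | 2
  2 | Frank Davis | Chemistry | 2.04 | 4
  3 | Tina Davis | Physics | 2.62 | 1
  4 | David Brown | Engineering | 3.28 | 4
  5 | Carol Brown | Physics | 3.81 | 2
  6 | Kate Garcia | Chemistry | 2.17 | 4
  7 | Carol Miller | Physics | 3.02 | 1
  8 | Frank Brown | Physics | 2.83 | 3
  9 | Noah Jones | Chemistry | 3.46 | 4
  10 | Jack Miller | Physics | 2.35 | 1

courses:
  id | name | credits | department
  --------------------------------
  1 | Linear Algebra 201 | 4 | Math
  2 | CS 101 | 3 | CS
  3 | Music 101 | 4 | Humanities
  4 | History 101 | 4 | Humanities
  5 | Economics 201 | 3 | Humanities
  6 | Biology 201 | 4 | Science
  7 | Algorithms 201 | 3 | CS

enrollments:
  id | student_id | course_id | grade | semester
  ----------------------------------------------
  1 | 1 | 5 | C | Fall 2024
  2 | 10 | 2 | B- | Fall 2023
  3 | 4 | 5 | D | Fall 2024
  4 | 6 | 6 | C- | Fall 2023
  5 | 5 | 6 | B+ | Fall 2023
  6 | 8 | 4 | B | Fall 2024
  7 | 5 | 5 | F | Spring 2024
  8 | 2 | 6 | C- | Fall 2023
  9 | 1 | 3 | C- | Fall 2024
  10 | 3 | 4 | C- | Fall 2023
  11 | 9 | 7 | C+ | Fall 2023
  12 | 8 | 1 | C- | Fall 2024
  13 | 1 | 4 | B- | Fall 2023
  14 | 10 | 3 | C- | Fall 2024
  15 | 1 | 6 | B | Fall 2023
SELECT name, gpa FROM students WHERE gpa < 3.54

Execution result:
name | gpa
Bob Brown | 2.94
Frank Davis | 2.04
Tina Davis | 2.62
David Brown | 3.28
Kate Garcia | 2.17
Carol Miller | 3.02
Frank Brown | 2.83
Noah Jones | 3.46
Jack Miller | 2.35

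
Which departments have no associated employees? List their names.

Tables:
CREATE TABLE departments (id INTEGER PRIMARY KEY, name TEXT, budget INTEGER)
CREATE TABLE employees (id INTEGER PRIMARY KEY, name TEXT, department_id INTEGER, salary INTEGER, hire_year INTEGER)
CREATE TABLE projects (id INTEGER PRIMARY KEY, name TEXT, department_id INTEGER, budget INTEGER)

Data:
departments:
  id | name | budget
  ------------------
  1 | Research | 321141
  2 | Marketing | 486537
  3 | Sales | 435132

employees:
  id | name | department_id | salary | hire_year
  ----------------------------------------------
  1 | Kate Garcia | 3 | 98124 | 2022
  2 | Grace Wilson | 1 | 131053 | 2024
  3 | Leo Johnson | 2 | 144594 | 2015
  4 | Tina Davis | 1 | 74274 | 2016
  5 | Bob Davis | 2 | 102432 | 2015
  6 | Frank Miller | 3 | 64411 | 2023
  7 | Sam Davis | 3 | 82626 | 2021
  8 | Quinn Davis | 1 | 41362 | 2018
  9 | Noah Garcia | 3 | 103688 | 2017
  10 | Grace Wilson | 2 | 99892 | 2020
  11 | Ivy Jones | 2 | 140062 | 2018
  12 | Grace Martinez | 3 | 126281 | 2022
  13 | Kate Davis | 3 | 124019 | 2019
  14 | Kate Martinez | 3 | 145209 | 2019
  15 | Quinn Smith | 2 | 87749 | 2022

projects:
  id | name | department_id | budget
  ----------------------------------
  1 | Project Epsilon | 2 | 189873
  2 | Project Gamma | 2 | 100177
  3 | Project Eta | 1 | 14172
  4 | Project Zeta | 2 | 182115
SELECT p.name FROM departments p LEFT JOIN employees c ON c.department_id = p.id WHERE c.id IS NULL

Execution result:
(no rows)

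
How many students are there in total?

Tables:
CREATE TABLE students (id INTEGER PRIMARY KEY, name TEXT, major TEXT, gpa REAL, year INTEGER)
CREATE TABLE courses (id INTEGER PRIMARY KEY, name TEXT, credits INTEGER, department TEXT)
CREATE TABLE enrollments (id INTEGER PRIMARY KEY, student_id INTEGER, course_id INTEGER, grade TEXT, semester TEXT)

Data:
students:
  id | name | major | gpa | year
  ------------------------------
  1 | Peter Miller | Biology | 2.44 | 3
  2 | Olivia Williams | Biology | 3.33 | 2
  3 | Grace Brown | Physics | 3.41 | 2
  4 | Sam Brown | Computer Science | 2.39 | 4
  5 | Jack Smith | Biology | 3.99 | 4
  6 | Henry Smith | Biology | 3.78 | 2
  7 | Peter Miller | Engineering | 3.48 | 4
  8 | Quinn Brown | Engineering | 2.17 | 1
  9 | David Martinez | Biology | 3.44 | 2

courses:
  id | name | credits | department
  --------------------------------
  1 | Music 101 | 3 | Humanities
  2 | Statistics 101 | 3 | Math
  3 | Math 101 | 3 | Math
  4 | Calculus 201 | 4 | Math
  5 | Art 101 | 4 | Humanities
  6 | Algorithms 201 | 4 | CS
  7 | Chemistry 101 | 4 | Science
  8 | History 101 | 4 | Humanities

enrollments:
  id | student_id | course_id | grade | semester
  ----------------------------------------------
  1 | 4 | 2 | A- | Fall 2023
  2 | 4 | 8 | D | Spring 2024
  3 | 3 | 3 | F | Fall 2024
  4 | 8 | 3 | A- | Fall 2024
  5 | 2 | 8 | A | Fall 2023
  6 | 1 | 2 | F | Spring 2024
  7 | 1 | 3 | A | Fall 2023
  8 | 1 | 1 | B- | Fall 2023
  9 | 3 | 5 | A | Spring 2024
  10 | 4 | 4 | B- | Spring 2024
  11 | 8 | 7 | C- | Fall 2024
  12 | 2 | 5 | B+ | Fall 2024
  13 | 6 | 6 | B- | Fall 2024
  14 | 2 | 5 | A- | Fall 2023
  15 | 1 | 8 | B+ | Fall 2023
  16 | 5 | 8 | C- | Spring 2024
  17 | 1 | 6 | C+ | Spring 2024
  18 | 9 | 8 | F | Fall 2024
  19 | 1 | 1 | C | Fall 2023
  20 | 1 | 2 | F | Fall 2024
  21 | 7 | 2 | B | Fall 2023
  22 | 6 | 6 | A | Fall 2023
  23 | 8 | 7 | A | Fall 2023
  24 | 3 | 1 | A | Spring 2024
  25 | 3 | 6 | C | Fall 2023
SELECT COUNT(*) FROM students

Execution result:
9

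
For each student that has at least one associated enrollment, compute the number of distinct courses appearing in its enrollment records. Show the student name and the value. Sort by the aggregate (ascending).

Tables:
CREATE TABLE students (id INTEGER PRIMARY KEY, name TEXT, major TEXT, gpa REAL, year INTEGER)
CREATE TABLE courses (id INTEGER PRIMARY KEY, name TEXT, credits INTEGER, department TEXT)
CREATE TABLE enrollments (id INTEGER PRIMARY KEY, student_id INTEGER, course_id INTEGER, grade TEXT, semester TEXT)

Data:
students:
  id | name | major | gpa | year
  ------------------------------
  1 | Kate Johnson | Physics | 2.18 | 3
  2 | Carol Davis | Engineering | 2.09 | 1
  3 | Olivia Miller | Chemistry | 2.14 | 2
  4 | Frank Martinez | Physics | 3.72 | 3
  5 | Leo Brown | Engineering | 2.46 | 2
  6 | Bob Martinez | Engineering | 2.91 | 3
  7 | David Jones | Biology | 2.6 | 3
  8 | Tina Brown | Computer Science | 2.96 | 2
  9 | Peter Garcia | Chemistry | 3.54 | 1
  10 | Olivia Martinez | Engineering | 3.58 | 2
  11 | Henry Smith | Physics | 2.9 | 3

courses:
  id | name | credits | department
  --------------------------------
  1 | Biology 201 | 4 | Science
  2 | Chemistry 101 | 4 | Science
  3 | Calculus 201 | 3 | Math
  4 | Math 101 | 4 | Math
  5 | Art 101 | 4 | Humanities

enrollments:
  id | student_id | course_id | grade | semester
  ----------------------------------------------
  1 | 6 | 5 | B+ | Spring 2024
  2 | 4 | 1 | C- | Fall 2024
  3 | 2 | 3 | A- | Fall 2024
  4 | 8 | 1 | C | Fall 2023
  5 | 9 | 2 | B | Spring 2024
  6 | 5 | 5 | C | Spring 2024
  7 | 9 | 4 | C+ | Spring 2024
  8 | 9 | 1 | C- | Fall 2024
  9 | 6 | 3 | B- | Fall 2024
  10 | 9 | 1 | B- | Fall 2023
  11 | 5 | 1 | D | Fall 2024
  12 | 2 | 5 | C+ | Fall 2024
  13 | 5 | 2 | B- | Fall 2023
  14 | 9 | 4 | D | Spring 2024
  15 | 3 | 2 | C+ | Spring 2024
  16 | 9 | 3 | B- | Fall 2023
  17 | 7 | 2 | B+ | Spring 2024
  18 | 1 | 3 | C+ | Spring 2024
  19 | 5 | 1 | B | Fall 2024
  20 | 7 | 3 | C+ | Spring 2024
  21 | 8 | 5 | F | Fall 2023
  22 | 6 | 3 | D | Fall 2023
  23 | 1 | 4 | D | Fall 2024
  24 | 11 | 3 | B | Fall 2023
SELECT p.name, COUNT(DISTINCT c.course_id) AS distinct_course_count FROM enrollments c JOIN students p ON c.student_id = p.id GROUP BY p.id, p.name ORDER BY distinct_course_count ASC

Execution result:
name | distinct_course_count
Olivia Miller | 1
Frank Martinez | 1
Henry Smith | 1
Kate Johnson | 2
Carol Davis | 2
Bob Martinez | 2
David Jones | 2
Tina Brown | 2
Leo Brown | 3
Peter Garcia | 4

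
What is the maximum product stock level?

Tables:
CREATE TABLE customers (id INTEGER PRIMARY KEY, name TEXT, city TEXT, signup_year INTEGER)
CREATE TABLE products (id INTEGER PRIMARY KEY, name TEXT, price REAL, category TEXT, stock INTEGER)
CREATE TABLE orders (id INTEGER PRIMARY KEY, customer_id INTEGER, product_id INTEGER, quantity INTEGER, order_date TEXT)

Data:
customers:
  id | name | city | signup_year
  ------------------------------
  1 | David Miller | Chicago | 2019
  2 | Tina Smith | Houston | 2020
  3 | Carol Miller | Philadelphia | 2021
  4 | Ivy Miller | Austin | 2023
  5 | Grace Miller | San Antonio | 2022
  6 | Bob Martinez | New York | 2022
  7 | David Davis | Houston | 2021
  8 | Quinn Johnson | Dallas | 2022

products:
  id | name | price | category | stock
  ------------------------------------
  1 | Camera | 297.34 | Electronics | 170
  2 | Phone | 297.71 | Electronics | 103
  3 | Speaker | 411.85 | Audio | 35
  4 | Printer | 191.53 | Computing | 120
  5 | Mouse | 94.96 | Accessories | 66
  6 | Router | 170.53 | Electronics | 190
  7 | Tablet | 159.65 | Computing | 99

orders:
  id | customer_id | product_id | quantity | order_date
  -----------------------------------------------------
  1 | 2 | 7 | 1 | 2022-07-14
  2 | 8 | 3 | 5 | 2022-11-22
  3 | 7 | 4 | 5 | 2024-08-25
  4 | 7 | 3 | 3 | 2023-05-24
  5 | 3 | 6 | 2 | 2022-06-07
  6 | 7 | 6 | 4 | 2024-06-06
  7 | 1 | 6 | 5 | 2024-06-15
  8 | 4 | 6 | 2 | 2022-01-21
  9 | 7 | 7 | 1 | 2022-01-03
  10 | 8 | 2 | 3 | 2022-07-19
SELECT MAX(stock) FROM products

Execution result:
190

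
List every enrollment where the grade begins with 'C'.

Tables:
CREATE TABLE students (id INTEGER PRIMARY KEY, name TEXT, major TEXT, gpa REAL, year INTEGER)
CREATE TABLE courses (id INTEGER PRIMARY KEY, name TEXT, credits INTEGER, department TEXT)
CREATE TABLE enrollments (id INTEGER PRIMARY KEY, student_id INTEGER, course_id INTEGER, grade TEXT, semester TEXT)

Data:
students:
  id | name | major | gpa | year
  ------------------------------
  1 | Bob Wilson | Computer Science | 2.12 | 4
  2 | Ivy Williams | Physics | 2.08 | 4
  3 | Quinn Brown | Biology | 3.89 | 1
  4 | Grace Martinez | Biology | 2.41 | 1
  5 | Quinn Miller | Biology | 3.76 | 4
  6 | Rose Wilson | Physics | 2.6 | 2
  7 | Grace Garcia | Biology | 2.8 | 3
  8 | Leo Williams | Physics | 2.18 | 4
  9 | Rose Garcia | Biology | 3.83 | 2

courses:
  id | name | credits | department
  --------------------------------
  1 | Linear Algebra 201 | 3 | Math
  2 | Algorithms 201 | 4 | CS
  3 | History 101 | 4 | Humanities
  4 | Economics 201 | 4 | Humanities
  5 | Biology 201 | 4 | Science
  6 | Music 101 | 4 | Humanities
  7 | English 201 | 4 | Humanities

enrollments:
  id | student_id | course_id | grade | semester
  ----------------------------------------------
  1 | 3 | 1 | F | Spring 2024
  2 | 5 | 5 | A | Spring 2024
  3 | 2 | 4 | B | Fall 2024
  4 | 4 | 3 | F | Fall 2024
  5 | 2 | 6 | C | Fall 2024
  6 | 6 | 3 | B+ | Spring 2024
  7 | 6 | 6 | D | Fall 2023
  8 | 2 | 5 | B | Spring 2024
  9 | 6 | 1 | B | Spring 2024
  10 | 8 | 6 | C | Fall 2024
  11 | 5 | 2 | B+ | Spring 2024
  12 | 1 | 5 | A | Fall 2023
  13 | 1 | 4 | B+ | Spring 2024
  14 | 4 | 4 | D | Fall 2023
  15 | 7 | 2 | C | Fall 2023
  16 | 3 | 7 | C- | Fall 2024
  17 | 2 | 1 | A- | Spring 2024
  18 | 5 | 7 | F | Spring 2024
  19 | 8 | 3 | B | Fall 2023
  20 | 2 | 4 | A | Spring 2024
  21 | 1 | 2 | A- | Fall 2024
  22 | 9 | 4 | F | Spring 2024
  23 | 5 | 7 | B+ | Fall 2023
SELECT id, grade FROM enrollments WHERE grade LIKE 'C%'

Execution result:
id | grade
5 | C
10 | C
15 | C
16 | C-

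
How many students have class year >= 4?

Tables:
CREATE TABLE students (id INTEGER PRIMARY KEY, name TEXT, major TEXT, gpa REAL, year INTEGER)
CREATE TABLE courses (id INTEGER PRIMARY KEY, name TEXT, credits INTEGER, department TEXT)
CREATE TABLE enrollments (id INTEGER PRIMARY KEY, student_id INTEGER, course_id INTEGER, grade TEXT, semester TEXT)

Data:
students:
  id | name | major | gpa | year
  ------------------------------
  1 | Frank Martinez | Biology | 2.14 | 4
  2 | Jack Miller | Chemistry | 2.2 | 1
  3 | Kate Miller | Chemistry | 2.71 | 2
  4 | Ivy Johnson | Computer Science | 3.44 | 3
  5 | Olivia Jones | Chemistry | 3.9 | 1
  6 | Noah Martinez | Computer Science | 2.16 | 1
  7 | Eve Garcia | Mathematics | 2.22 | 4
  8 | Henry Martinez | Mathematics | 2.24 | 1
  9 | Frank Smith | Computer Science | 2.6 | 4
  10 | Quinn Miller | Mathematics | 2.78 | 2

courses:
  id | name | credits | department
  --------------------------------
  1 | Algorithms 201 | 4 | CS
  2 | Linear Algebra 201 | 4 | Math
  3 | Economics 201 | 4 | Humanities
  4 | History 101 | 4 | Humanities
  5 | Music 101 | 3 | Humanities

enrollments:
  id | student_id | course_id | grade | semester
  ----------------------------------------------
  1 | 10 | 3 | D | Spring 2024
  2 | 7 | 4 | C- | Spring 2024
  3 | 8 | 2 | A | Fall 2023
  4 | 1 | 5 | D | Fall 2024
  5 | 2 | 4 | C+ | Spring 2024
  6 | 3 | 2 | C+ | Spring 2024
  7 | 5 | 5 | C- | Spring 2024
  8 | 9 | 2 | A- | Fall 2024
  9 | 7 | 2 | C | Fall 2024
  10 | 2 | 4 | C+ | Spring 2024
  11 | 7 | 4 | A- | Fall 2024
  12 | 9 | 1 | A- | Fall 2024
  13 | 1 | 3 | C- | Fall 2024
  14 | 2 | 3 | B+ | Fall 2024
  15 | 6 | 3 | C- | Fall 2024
SELECT COUNT(*) FROM students WHERE year >= 4

Execution result:
3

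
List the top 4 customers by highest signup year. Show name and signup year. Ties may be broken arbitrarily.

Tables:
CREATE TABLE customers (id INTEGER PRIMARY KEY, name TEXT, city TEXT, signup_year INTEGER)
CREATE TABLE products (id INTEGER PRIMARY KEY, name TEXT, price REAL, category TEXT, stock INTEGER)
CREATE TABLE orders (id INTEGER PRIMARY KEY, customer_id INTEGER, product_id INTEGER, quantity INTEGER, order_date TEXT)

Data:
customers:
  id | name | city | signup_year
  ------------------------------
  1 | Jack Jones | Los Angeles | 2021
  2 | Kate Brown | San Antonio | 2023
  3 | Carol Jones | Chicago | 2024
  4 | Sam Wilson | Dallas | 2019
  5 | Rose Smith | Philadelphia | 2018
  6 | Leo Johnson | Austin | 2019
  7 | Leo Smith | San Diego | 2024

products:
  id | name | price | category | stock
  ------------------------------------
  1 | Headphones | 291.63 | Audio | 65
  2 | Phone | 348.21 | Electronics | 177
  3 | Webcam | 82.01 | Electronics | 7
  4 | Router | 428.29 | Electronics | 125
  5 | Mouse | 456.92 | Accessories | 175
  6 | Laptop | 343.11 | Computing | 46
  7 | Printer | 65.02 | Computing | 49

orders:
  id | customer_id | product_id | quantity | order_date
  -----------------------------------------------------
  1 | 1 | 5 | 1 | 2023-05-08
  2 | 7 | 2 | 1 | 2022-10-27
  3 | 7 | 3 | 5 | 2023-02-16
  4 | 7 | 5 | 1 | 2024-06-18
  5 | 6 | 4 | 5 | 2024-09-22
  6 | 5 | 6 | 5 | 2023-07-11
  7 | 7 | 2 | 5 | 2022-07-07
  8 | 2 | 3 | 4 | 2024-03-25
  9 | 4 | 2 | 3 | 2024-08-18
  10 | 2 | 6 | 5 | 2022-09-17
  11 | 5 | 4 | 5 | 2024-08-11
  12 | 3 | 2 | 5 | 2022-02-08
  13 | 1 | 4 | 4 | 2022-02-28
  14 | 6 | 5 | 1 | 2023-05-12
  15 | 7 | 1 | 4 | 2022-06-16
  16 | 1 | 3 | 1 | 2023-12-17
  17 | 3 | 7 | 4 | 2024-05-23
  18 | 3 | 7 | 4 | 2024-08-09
SELECT name, signup_year FROM customers ORDER BY signup_year DESC LIMIT 4

Execution result:
name | signup_year
Carol Jones | 2024
Leo Smith | 2024
Kate Brown | 2023
Jack Jones | 2021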